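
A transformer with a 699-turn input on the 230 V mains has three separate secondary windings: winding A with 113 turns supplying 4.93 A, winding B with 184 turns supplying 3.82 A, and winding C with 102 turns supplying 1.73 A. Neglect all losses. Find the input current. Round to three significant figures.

V_A = 230 × 113/699 = 37.182 V; V_B = 230 × 184/699 = 60.544 V; V_C = 230 × 102/699 = 33.562 V.
P_out = V_A I_A + V_B I_B + V_C I_C = 37.182×4.93 + 60.544×3.82 + 33.562×1.73 = 183.31 + 231.28 + 58.063 = 472.65 W.
Ideal ⇒ P_in = P_out, so I_in = P_out/V_in = 472.65/230 = 2.05 A.

I_in ≈ 2.05 A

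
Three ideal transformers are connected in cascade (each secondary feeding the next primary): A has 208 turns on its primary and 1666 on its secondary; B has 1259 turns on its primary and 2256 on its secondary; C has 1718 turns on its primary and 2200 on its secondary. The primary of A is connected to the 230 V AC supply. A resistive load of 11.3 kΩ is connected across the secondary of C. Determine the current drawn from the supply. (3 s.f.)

I_supply ≈ 6.88 A

After A: V = 230.00 × 1666/208 = 1842.2 V.
After B: V = 1842.2 × 2256/1259 = 3301.1 V.
After C: V = 3301.1 × 2200/1718 = 4227.2 V.
I_load = 4227.2/11300 = 0.37409 A, so P_out = 4227.2 × 0.37409 = 1581.3 W.
All ideal ⇒ P_in = P_out, so I_supply = 1581.3/230 = 6.88 A.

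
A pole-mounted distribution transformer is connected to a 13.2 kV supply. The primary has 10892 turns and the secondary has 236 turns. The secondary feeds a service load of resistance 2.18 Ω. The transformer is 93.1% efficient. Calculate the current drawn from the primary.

V_s = 13200 × 236/10892 = 286.01 V.
I_s = V_s/R = 286.01/2.18 = 131.20 A.
P_out = V_s I_s = 286.01 × 131.20 = 37523 W.
P_in = P_out/η = 37523/0.931 = 40304 W.
I_p = P_in/V_p = 40304/13200 = 3.05 A.

I_p ≈ 3.05 A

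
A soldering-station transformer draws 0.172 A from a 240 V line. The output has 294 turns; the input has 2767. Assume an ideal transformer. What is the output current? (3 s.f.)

I_out/I_in = N_in/N_out, so I_out = 0.172 × 2767/294 = 1.62 A.

I_out ≈ 1.62 A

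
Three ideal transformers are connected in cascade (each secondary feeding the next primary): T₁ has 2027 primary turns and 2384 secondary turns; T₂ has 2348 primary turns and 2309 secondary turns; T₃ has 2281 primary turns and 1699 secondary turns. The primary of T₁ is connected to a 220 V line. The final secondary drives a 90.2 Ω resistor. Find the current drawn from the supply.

Secondary of T₁: V = 220.00 × 2384/2027 = 258.75 V.
Secondary of T₂: V = 258.75 × 2309/2348 = 254.45 V.
Secondary of T₃: V = 254.45 × 1699/2281 = 189.53 V.
I_load = 189.53/90.2 = 2.1012 A, so P_out = 189.53 × 2.1012 = 398.23 W.
All ideal ⇒ P_in = P_out, so I_supply = 398.23/220 = 1.81 A.

I_supply ≈ 1.81 A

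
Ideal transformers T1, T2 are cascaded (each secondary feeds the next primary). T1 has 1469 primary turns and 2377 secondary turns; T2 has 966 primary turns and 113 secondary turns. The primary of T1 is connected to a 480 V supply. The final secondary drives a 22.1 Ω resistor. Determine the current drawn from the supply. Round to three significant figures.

I_supply ≈ 0.778 A

Secondary of T1: V = 480.00 × 2377/1469 = 776.69 V.
Secondary of T2: V = 776.69 × 113/966 = 90.855 V.
I_load = 90.855/22.1 = 4.1111 A, so P_out = 90.855 × 4.1111 = 373.51 W.
All ideal ⇒ P_in = P_out, so I_supply = 373.51/480 = 0.778 A.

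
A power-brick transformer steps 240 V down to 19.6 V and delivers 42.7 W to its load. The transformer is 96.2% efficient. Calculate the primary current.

P_in = P_out/η = 42.7/0.962 = 44.387 W.
I_p = P_in/V_p = 44.387/240 = 0.185 A.

I_p ≈ 0.185 A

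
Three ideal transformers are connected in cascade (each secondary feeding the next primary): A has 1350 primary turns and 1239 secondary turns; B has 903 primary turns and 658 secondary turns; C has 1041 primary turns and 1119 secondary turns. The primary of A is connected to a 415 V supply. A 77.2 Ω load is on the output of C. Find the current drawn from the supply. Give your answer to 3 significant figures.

Secondary of A: V = 415.00 × 1239/1350 = 380.88 V.
Secondary of B: V = 380.88 × 658/903 = 277.54 V.
Secondary of C: V = 277.54 × 1119/1041 = 298.33 V.
I_load = 298.33/77.2 = 3.8644 A, so P_out = 298.33 × 3.8644 = 1152.9 W.
All ideal ⇒ P_in = P_out, so I_supply = 1152.9/415 = 2.78 A.

I_supply ≈ 2.78 A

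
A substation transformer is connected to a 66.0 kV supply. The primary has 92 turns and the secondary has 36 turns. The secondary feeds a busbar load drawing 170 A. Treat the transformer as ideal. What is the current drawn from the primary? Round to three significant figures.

For an ideal transformer I_p N_p = I_s N_s, so I_p = 170 × 36/92 = 66.5 A.

I_p ≈ 66.5 A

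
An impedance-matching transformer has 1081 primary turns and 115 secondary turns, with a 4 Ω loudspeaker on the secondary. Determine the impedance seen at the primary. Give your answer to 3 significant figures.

Z_p ≈ 353 Ω

Z_p = (N_p/N_s)² × Z_s = (1081/115)² × 4 = 353 Ω.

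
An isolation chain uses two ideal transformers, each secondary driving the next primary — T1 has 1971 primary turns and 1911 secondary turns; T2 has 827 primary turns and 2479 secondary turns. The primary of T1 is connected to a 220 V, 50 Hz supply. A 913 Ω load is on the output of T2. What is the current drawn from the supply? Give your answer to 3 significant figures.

Secondary of T1: V = 220.00 × 1911/1971 = 213.30 V.
Secondary of T2: V = 213.30 × 2479/827 = 639.39 V.
I_load = 639.39/913 = 0.70032 A, so P_out = 639.39 × 0.70032 = 447.78 W.
All ideal ⇒ P_in = P_out, so I_supply = 447.78/220 = 2.04 A.

I_supply ≈ 2.04 A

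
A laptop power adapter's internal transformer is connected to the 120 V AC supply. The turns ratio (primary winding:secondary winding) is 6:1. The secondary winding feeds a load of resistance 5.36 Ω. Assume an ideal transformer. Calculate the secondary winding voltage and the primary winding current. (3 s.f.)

V_s = V_p × N_s/N_p = 120 × 1/6 = 20.000 V.
I_s = V_s/R = 20.000/5.36 = 3.7313 A.
I_p = I_s × N_s/N_p = 3.7313 × 1/6 = 0.622 A.

V_s ≈ 20.0 V, I_p ≈ 0.622 A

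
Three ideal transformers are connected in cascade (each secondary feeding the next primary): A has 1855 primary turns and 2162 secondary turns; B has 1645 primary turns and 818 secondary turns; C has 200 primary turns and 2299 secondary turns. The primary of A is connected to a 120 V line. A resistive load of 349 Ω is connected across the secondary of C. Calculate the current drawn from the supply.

I_supply ≈ 15.3 A

Secondary of A: V = 120.00 × 2162/1855 = 139.86 V.
Secondary of B: V = 139.86 × 818/1645 = 69.547 V.
Secondary of C: V = 69.547 × 2299/200 = 799.45 V.
I_load = 799.45/349 = 2.2907 A, so P_out = 799.45 × 2.2907 = 1831.3 W.
All ideal ⇒ P_in = P_out, so I_supply = 1831.3/120 = 15.3 A.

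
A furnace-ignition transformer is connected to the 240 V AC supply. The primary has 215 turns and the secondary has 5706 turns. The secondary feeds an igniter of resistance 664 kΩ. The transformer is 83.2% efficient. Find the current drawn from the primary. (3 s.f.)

V_s = 240 × 5706/215 = 6369.5 V.
I_s = V_s/R = 6369.5/664000 = 0.0095926 A.
P_out = V_s I_s = 6369.5 × 0.0095926 = 61.100 W.
P_in = P_out/η = 61.100/0.832 = 73.437 W.
I_p = P_in/V_p = 73.437/240 = 0.306 A.

I_p ≈ 0.306 A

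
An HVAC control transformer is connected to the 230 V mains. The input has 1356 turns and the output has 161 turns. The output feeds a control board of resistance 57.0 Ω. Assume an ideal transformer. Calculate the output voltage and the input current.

V_out = V_in × N_out/N_in = 230 × 161/1356 = 27.308 V.
I_out = V_out/R = 27.308/57.0 = 0.47909 A.
I_in = I_out × N_out/N_in = 0.47909 × 161/1356 = 0.0569 A.

V_out ≈ 27.3 V, I_in ≈ 0.0569 A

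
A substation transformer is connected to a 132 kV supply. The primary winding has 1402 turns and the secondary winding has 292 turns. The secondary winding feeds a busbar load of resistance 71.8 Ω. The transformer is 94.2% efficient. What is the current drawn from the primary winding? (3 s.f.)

I_p ≈ 84.7 A

V_s = 132000 × 292/1402 = 27492 V.
I_s = V_s/R = 27492/71.8 = 382.90 A.
P_out = V_s I_s = 27492 × 382.90 = 1.0527×10^7 W.
P_in = P_out/η = 1.0527×10^7/0.942 = 1.1175×10^7 W.
I_p = P_in/V_p = 1.1175×10^7/132000 = 84.7 A.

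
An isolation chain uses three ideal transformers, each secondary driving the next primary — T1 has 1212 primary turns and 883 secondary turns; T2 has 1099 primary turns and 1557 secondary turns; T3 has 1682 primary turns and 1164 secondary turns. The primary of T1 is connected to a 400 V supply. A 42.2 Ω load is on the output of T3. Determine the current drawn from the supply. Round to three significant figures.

Secondary of T1: V = 400.00 × 883/1212 = 291.42 V.
Secondary of T2: V = 291.42 × 1557/1099 = 412.87 V.
Secondary of T3: V = 412.87 × 1164/1682 = 285.72 V.
I_load = 285.72/42.2 = 6.7705 A, so P_out = 285.72 × 6.7705 = 1934.5 W.
All ideal ⇒ P_in = P_out, so I_supply = 1934.5/400 = 4.84 A.

I_supply ≈ 4.84 A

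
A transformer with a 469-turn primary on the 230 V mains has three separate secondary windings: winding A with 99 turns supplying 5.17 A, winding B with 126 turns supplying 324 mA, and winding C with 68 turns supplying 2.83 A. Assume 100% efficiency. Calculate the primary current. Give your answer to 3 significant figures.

V_A = 230 × 99/469 = 48.550 V; V_B = 230 × 126/469 = 61.791 V; V_C = 230 × 68/469 = 33.348 V.
P_out = V_A I_A + V_B I_B + V_C I_C = 48.550×5.17 + 61.791×0.324 + 33.348×2.83 = 251.00 + 20.020 + 94.374 = 365.40 W.
Ideal ⇒ P_in = P_out, so I_p = P_out/V_p = 365.40/230 = 1.59 A.

I_p ≈ 1.59 A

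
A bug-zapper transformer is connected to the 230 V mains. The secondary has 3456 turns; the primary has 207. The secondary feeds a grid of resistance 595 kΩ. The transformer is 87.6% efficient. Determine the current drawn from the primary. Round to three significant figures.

V_s = 230 × 3456/207 = 3840.0 V.
I_s = V_s/R = 3840.0/595000 = 0.0064538 A.
P_out = V_s I_s = 3840.0 × 0.0064538 = 24.783 W.
P_in = P_out/η = 24.783/0.876 = 28.291 W.
I_p = P_in/V_p = 28.291/230 = 0.123 A.

I_p ≈ 0.123 A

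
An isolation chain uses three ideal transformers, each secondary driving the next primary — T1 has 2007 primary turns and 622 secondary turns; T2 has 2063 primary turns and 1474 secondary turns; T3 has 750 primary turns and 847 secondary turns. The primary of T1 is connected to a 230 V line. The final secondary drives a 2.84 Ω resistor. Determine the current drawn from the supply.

Secondary of T1: V = 230.00 × 622/2007 = 71.281 V.
Secondary of T2: V = 71.281 × 1474/2063 = 50.929 V.
Secondary of T3: V = 50.929 × 847/750 = 57.516 V.
I_load = 57.516/2.84 = 20.252 A, so P_out = 57.516 × 20.252 = 1164.8 W.
All ideal ⇒ P_in = P_out, so I_supply = 1164.8/230 = 5.06 A.

I_supply ≈ 5.06 A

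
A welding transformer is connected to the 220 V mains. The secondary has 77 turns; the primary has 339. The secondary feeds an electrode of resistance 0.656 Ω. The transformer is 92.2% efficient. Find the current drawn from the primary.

V_s = 220 × 77/339 = 49.971 V.
I_s = V_s/R = 49.971/0.656 = 76.175 A.
P_out = V_s I_s = 49.971 × 76.175 = 3806.5 W.
P_in = P_out/η = 3806.5/0.922 = 4128.5 W.
I_p = P_in/V_p = 4128.5/220 = 18.8 A.

I_p ≈ 18.8 A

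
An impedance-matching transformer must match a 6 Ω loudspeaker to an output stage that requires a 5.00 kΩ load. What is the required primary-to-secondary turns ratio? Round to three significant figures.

Z_p/Z_s = (N_p/N_s)², so N_p/N_s = √(5000/6) = √833 = 28.9.

N_p/N_s ≈ 28.9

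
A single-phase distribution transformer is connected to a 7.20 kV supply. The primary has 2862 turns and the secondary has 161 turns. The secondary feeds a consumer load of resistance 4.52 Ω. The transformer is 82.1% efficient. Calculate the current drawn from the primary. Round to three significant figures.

V_s = 7200 × 161/2862 = 405.03 V.
I_s = V_s/R = 405.03/4.52 = 89.609 A.
P_out = V_s I_s = 405.03 × 89.609 = 36294 W.
P_in = P_out/η = 36294/0.821 = 44207 W.
I_p = P_in/V_p = 44207/7200 = 6.14 A.

I_p ≈ 6.14 A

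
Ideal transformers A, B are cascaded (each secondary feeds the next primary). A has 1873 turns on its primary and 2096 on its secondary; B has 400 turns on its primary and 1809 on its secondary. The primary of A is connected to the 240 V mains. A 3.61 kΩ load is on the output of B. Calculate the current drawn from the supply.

I_supply ≈ 1.70 A

Secondary of A: V = 240.00 × 2096/1873 = 268.57 V.
Secondary of B: V = 268.57 × 1809/400 = 1214.6 V.
I_load = 1214.6/3610 = 0.33646 A, so P_out = 1214.6 × 0.33646 = 408.68 W.
All ideal ⇒ P_in = P_out, so I_supply = 408.68/240 = 1.70 A.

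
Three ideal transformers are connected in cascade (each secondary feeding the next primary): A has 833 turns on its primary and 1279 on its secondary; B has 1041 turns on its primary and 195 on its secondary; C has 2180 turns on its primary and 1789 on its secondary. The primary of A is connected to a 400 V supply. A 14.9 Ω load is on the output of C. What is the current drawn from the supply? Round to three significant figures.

Secondary of A: V = 400.00 × 1279/833 = 614.17 V.
Secondary of B: V = 614.17 × 195/1041 = 115.05 V.
Secondary of C: V = 115.05 × 1789/2180 = 94.411 V.
I_load = 94.411/14.9 = 6.3363 A, so P_out = 94.411 × 6.3363 = 598.22 W.
All ideal ⇒ P_in = P_out, so I_supply = 598.22/400 = 1.50 A.

I_supply ≈ 1.50 A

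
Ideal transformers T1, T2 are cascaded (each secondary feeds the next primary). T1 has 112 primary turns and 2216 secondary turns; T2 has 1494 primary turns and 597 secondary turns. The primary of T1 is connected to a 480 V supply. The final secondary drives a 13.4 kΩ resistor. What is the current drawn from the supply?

I_supply ≈ 2.24 A

After T1: V = 480.00 × 2216/112 = 9497.1 V.
After T2: V = 9497.1 × 597/1494 = 3795.0 V.
I_load = 3795.0/13400 = 0.28321 A, so P_out = 3795.0 × 0.28321 = 1074.8 W.
All ideal ⇒ P_in = P_out, so I_supply = 1074.8/480 = 2.24 A.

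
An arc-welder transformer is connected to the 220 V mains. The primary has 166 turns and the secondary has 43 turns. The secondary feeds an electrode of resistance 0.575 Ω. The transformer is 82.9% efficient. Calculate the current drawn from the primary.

I_p ≈ 31.0 A

V_s = 220 × 43/166 = 56.988 V.
I_s = V_s/R = 56.988/0.575 = 99.109 A.
P_out = V_s I_s = 56.988 × 99.109 = 5648.0 W.
P_in = P_out/η = 5648.0/0.829 = 6813.1 W.
I_p = P_in/V_p = 6813.1/220 = 31.0 A.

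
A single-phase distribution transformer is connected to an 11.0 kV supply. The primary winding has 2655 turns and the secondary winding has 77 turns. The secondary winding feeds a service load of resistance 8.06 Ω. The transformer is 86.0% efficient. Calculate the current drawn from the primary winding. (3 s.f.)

V_s = 11000 × 77/2655 = 319.02 V.
I_s = V_s/R = 319.02/8.06 = 39.581 A.
P_out = V_s I_s = 319.02 × 39.581 = 12627 W.
P_in = P_out/η = 12627/0.860 = 14683 W.
I_p = P_in/V_p = 14683/11000 = 1.33 A.

I_p ≈ 1.33 A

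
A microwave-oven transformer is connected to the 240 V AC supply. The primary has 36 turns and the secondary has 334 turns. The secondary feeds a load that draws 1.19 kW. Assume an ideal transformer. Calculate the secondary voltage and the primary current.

V_s = V_p × N_s/N_p = 240 × 334/36 = 2226.7 V.
I_s = P/V_s = 1190/2226.7 = 0.53443 A.
I_p = I_s × N_s/N_p = 0.53443 × 334/36 = 4.96 A.

V_s ≈ 2230 V, I_p ≈ 4.96 A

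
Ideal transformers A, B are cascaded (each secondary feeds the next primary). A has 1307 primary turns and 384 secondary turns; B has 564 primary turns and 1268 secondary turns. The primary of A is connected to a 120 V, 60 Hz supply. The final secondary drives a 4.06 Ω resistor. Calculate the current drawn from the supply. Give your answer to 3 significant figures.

After A: V = 120.00 × 384/1307 = 35.256 V.
After B: V = 35.256 × 1268/564 = 79.264 V.
I_load = 79.264/4.06 = 19.523 A, so P_out = 79.264 × 19.523 = 1547.5 W.
All ideal ⇒ P_in = P_out, so I_supply = 1547.5/120 = 12.9 A.

I_supply ≈ 12.9 A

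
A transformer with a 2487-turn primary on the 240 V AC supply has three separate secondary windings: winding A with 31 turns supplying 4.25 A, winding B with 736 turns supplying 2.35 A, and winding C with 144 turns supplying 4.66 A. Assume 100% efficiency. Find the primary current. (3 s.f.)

V_A = 240 × 31/2487 = 2.9916 V; V_B = 240 × 736/2487 = 71.025 V; V_C = 240 × 144/2487 = 13.896 V.
P_out = V_A I_A + V_B I_B + V_C I_C = 2.9916×4.25 + 71.025×2.35 + 13.896×4.66 = 12.714 + 166.91 + 64.757 = 244.38 W.
Ideal ⇒ P_in = P_out, so I_p = P_out/V_p = 244.38/240 = 1.02 A.

I_p ≈ 1.02 A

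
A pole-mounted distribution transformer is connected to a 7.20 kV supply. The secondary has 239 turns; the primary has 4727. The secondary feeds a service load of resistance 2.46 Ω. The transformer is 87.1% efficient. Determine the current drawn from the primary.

V_s = 7200 × 239/4727 = 364.04 V.
I_s = V_s/R = 364.04/2.46 = 147.98 A.
P_out = V_s I_s = 364.04 × 147.98 = 53871 W.
P_in = P_out/η = 53871/0.871 = 61850 W.
I_p = P_in/V_p = 61850/7200 = 8.59 A.

I_p ≈ 8.59 A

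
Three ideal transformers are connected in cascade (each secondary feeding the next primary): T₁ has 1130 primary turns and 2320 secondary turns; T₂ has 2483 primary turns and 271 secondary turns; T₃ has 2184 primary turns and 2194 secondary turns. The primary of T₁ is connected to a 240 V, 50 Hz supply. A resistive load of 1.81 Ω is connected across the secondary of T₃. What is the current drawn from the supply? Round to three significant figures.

I_supply ≈ 6.72 A

After T₁: V = 240.00 × 2320/1130 = 492.74 V.
After T₂: V = 492.74 × 271/2483 = 53.779 V.
After T₃: V = 53.779 × 2194/2184 = 54.025 V.
I_load = 54.025/1.81 = 29.848 A, so P_out = 54.025 × 29.848 = 1612.6 W.
All ideal ⇒ P_in = P_out, so I_supply = 1612.6/240 = 6.72 A.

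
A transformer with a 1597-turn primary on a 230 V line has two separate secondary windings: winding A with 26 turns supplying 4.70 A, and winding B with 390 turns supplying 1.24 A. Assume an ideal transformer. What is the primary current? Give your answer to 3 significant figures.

I_p ≈ 0.379 A

V_A = 230 × 26/1597 = 3.7445 V; V_B = 230 × 390/1597 = 56.168 V.
P_out = V_A I_A + V_B I_B = 3.7445×4.70 + 56.168×1.24 = 17.599 + 69.648 = 87.247 W.
Ideal ⇒ P_in = P_out, so I_p = P_out/V_p = 87.247/230 = 0.379 A.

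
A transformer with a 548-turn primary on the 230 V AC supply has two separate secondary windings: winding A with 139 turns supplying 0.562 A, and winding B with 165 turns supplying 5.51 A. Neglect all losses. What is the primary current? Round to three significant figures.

I_p ≈ 1.80 A

V_A = 230 × 139/548 = 58.339 V; V_B = 230 × 165/548 = 69.252 V.
P_out = V_A I_A + V_B I_B = 58.339×0.562 + 69.252×5.51 = 32.787 + 381.58 = 414.36 W.
Ideal ⇒ P_in = P_out, so I_p = P_out/V_p = 414.36/230 = 1.80 A.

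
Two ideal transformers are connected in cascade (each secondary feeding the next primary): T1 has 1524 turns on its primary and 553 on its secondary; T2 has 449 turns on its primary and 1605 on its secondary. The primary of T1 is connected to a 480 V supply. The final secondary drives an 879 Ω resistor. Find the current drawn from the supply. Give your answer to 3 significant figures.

Secondary of T1: V = 480.00 × 553/1524 = 174.17 V.
Secondary of T2: V = 174.17 × 1605/449 = 622.60 V.
I_load = 622.60/879 = 0.70831 A, so P_out = 622.60 × 0.70831 = 440.99 W.
All ideal ⇒ P_in = P_out, so I_supply = 440.99/480 = 0.919 A.

I_supply ≈ 0.919 A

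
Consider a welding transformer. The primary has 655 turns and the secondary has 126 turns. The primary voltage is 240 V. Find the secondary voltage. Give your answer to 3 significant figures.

V_s ≈ 46.2 V

V_s/V_p = N_s/N_p, so V_s = 240 × 126/655 = 46.2 V.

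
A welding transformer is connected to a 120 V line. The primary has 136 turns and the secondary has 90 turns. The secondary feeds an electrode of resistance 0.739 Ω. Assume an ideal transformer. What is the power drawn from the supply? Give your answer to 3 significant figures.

V_s = V_p × N_s/N_p = 120 × 90/136 = 79.412 V.
I_s = V_s/R = 79.412/0.739 = 107.46 A.
I_p = I_s × N_s/N_p = 107.46 × 90/136 = 71.112 A.
P = V_p I_p = 120 × 71.112 = 8530 W.

P ≈ 8530 W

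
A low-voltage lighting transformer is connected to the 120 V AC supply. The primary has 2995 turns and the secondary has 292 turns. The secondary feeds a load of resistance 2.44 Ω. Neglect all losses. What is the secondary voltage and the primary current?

V_s = V_p × N_s/N_p = 120 × 292/2995 = 11.699 V.
I_s = V_s/R = 11.699/2.44 = 4.7949 A.
I_p = I_s × N_s/N_p = 4.7949 × 292/2995 = 0.467 A.

V_s ≈ 11.7 V, I_p ≈ 0.467 A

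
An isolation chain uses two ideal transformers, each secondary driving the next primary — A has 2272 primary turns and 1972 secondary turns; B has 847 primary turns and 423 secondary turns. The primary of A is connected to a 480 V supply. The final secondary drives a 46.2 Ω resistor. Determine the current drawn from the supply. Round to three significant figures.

I_supply ≈ 1.95 A

Secondary of A: V = 480.00 × 1972/2272 = 416.62 V.
Secondary of B: V = 416.62 × 423/847 = 208.06 V.
I_load = 208.06/46.2 = 4.5035 A, so P_out = 208.06 × 4.5035 = 937.03 W.
All ideal ⇒ P_in = P_out, so I_supply = 937.03/480 = 1.95 A.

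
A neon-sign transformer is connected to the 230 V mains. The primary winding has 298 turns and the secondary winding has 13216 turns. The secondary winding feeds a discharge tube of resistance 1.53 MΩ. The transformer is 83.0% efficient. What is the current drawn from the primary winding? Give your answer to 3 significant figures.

I_p ≈ 0.356 A

V_s = 230 × 13216/298 = 10200 V.
I_s = V_s/R = 10200/(1.53×10^6) = 0.0066668 A.
P_out = V_s I_s = 10200 × 0.0066668 = 68.004 W.
P_in = P_out/η = 68.004/0.830 = 81.932 W.
I_p = P_in/V_p = 81.932/230 = 0.356 A.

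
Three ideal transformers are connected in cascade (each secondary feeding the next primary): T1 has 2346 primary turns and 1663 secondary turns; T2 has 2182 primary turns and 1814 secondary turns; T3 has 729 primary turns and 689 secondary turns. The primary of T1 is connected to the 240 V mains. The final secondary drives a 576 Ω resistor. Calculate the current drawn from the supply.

After T1: V = 240.00 × 1663/2346 = 170.13 V.
After T2: V = 170.13 × 1814/2182 = 141.44 V.
After T3: V = 141.44 × 689/729 = 133.67 V.
I_load = 133.67/576 = 0.23207 A, so P_out = 133.67 × 0.23207 = 31.023 W.
All ideal ⇒ P_in = P_out, so I_supply = 31.023/240 = 0.129 A.

I_supply ≈ 0.129 A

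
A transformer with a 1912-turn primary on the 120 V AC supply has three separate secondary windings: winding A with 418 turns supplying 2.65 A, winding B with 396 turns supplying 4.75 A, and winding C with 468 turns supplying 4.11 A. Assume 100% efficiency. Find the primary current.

I_p ≈ 2.57 A

V_A = 120 × 418/1912 = 26.234 V; V_B = 120 × 396/1912 = 24.854 V; V_C = 120 × 468/1912 = 29.372 V.
P_out = V_A I_A + V_B I_B + V_C I_C = 26.234×2.65 + 24.854×4.75 + 29.372×4.11 = 69.521 + 118.05 + 120.72 = 308.30 W.
Ideal ⇒ P_in = P_out, so I_p = P_out/V_p = 308.30/120 = 2.57 A.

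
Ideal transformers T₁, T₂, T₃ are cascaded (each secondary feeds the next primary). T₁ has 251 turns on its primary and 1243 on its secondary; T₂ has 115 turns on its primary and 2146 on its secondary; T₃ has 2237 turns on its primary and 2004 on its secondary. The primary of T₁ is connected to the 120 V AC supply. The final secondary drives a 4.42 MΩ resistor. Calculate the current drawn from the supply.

I_supply ≈ 0.186 A

Secondary of T₁: V = 120.00 × 1243/251 = 594.26 V.
Secondary of T₂: V = 594.26 × 2146/115 = 11089 V.
Secondary of T₃: V = 11089 × 2004/2237 = 9934.4 V.
I_load = 9934.4/(4.42×10^6) = 0.0022476 A, so P_out = 9934.4 × 0.0022476 = 22.329 W.
All ideal ⇒ P_in = P_out, so I_supply = 22.329/120 = 0.186 A.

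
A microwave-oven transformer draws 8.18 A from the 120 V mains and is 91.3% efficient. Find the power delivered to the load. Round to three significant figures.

P_in = V_p I_p = 120 × 8.18 = 981.60 W.
P_out = η P_in = 0.913 × 981.60 = 896 W.

P_out ≈ 896 W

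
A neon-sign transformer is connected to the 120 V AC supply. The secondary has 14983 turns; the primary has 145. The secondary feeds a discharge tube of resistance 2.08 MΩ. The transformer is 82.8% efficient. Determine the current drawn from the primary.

V_s = 120 × 14983/145 = 12400 V.
I_s = V_s/R = 12400/(2.08×10^6) = 0.0059614 A.
P_out = V_s I_s = 12400 × 0.0059614 = 73.920 W.
P_in = P_out/η = 73.920/0.828 = 89.275 W.
I_p = P_in/V_p = 89.275/120 = 0.744 A.

I_p ≈ 0.744 A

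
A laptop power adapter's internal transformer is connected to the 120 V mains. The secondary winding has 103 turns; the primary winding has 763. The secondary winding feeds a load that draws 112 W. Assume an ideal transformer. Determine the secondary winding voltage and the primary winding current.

V_s = V_p × N_s/N_p = 120 × 103/763 = 16.199 V.
I_s = P/V_s = 112/16.199 = 6.9139 A.
I_p = I_s × N_s/N_p = 6.9139 × 103/763 = 0.933 A.

V_s ≈ 16.2 V, I_p ≈ 0.933 A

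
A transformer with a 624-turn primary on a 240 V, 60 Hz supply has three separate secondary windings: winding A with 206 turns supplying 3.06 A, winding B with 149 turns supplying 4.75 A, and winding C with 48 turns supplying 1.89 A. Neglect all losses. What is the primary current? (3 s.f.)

I_p ≈ 2.29 A

V_A = 240 × 206/624 = 79.231 V; V_B = 240 × 149/624 = 57.308 V; V_C = 240 × 48/624 = 18.462 V.
P_out = V_A I_A + V_B I_B + V_C I_C = 79.231×3.06 + 57.308×4.75 + 18.462×1.89 = 242.45 + 272.21 + 34.892 = 549.55 W.
Ideal ⇒ P_in = P_out, so I_p = P_out/V_p = 549.55/240 = 2.29 A.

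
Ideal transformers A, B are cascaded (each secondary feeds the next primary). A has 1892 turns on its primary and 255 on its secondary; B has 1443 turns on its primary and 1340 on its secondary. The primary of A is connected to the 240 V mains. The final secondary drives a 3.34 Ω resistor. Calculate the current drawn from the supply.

Secondary of A: V = 240.00 × 255/1892 = 32.347 V.
Secondary of B: V = 32.347 × 1340/1443 = 30.038 V.
I_load = 30.038/3.34 = 8.9934 A, so P_out = 30.038 × 8.9934 = 270.14 W.
All ideal ⇒ P_in = P_out, so I_supply = 270.14/240 = 1.13 A.

I_supply ≈ 1.13 A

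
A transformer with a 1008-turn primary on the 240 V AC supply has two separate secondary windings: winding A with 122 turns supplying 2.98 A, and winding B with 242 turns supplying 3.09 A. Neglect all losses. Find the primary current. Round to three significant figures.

I_p ≈ 1.10 A

V_A = 240 × 122/1008 = 29.048 V; V_B = 240 × 242/1008 = 57.619 V.
P_out = V_A I_A + V_B I_B = 29.048×2.98 + 57.619×3.09 = 86.562 + 178.04 = 264.60 W.
Ideal ⇒ P_in = P_out, so I_p = P_out/V_p = 264.60/240 = 1.10 A.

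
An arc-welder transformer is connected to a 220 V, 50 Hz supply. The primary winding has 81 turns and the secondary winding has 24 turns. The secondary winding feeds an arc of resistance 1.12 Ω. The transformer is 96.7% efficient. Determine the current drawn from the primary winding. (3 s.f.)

I_p ≈ 17.8 A

V_s = 220 × 24/81 = 65.185 V.
I_s = V_s/R = 65.185/1.12 = 58.201 A.
P_out = V_s I_s = 65.185 × 58.201 = 3793.8 W.
P_in = P_out/η = 3793.8/0.967 = 3923.3 W.
I_p = P_in/V_p = 3923.3/220 = 17.8 A.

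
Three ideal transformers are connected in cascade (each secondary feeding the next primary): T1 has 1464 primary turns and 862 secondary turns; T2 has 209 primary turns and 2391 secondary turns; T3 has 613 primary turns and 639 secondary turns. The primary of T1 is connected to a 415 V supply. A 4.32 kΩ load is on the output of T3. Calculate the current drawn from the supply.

After T1: V = 415.00 × 862/1464 = 244.35 V.
After T2: V = 244.35 × 2391/209 = 2795.4 V.
After T3: V = 2795.4 × 639/613 = 2914.0 V.
I_load = 2914.0/4320 = 0.67453 A, so P_out = 2914.0 × 0.67453 = 1965.6 W.
All ideal ⇒ P_in = P_out, so I_supply = 1965.6/415 = 4.74 A.

I_supply ≈ 4.74 A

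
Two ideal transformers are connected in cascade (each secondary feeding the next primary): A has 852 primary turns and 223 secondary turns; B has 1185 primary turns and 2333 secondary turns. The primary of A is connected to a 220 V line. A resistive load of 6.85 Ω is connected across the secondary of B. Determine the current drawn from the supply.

After A: V = 220.00 × 223/852 = 57.582 V.
After B: V = 57.582 × 2333/1185 = 113.37 V.
I_load = 113.37/6.85 = 16.550 A, so P_out = 113.37 × 16.550 = 1876.2 W.
All ideal ⇒ P_in = P_out, so I_supply = 1876.2/220 = 8.53 A.

I_supply ≈ 8.53 A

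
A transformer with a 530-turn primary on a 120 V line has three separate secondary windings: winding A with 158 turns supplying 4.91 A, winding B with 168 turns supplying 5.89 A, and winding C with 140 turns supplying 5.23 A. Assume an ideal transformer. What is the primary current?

I_p ≈ 4.71 A

V_A = 120 × 158/530 = 35.774 V; V_B = 120 × 168/530 = 38.038 V; V_C = 120 × 140/530 = 31.698 V.
P_out = V_A I_A + V_B I_B + V_C I_C = 35.774×4.91 + 38.038×5.89 + 31.698×5.23 = 175.65 + 224.04 + 165.78 = 565.47 W.
Ideal ⇒ P_in = P_out, so I_p = P_out/V_p = 565.47/120 = 4.71 A.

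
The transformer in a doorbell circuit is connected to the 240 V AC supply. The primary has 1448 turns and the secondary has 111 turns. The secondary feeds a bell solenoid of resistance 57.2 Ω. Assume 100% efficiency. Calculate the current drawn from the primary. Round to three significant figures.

V_s = V_p × N_s/N_p = 240 × 111/1448 = 18.398 V.
I_s = V_s/R = 18.398/57.2 = 0.32164 A.
For an ideal transformer I_p N_p = I_s N_s, so I_p = 0.32164 × 111/1448 = 0.0247 A.

I_p ≈ 0.0247 A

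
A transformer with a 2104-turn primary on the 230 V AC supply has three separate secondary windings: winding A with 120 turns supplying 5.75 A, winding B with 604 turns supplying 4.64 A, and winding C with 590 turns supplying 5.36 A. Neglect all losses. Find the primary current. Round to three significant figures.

I_p ≈ 3.16 A

V_A = 230 × 120/2104 = 13.118 V; V_B = 230 × 604/2104 = 66.027 V; V_C = 230 × 590/2104 = 64.496 V.
P_out = V_A I_A + V_B I_B + V_C I_C = 13.118×5.75 + 66.027×4.64 + 64.496×5.36 = 75.428 + 306.36 + 345.70 = 727.49 W.
Ideal ⇒ P_in = P_out, so I_p = P_out/V_p = 727.49/230 = 3.16 A.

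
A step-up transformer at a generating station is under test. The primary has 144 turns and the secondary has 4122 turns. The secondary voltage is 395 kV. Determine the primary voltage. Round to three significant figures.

V_p ≈ 13800 V

V_p/V_s = N_p/N_s, so V_p = 395000 × 144/4122 = 13800 V.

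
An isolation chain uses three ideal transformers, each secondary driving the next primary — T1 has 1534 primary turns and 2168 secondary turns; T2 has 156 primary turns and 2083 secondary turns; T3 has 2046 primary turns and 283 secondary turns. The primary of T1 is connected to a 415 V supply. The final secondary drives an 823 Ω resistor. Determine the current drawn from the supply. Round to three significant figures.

I_supply ≈ 3.44 A

After T1: V = 415.00 × 2168/1534 = 586.52 V.
After T2: V = 586.52 × 2083/156 = 7831.5 V.
After T3: V = 7831.5 × 283/2046 = 1083.2 V.
I_load = 1083.2/823 = 1.3162 A, so P_out = 1083.2 × 1.3162 = 1425.8 W.
All ideal ⇒ P_in = P_out, so I_supply = 1425.8/415 = 3.44 A.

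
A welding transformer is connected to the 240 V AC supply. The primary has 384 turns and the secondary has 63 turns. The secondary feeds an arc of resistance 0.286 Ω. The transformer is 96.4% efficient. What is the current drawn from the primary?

I_p ≈ 23.4 A

V_s = 240 × 63/384 = 39.375 V.
I_s = V_s/R = 39.375/0.286 = 137.67 A.
P_out = V_s I_s = 39.375 × 137.67 = 5420.9 W.
P_in = P_out/η = 5420.9/0.964 = 5623.4 W.
I_p = P_in/V_p = 5623.4/240 = 23.4 A.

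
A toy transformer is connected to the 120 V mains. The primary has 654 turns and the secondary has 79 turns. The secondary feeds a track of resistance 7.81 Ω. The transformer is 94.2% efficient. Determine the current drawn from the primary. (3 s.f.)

V_s = 120 × 79/654 = 14.495 V.
I_s = V_s/R = 14.495/7.81 = 1.8560 A.
P_out = V_s I_s = 14.495 × 1.8560 = 26.904 W.
P_in = P_out/η = 26.904/0.942 = 28.560 W.
I_p = P_in/V_p = 28.560/120 = 0.238 A.

I_p ≈ 0.238 A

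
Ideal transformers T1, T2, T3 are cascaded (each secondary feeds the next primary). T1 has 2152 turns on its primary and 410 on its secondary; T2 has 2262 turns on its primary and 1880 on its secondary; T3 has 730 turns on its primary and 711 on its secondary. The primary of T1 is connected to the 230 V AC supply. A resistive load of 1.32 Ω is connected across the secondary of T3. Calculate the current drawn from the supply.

Secondary of T1: V = 230.00 × 410/2152 = 43.820 V.
Secondary of T2: V = 43.820 × 1880/2262 = 36.420 V.
Secondary of T3: V = 36.420 × 711/730 = 35.472 V.
I_load = 35.472/1.32 = 26.872 A, so P_out = 35.472 × 26.872 = 953.21 W.
All ideal ⇒ P_in = P_out, so I_supply = 953.21/230 = 4.14 A.

I_supply ≈ 4.14 A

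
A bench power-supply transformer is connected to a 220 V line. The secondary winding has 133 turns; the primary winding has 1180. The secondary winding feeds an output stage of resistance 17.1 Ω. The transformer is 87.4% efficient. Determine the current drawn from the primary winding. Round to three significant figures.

V_s = 220 × 133/1180 = 24.797 V.
I_s = V_s/R = 24.797/17.1 = 1.4501 A.
P_out = V_s I_s = 24.797 × 1.4501 = 35.957 W.
P_in = P_out/η = 35.957/0.874 = 41.141 W.
I_p = P_in/V_p = 41.141/220 = 0.187 A.

I_p ≈ 0.187 A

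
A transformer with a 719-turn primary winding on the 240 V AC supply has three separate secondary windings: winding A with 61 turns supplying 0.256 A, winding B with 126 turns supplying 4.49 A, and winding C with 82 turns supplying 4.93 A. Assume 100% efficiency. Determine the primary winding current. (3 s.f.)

V_A = 240 × 61/719 = 20.362 V; V_B = 240 × 126/719 = 42.058 V; V_C = 240 × 82/719 = 27.371 V.
P_out = V_A I_A + V_B I_B + V_C I_C = 20.362×0.256 + 42.058×4.49 + 27.371×4.93 = 5.2126 + 188.84 + 134.94 = 329.00 W.
Ideal ⇒ P_in = P_out, so I_p = P_out/V_p = 329.00/240 = 1.37 A.

I_p ≈ 1.37 A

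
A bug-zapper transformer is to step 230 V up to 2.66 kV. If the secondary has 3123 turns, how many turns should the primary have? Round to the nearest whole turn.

N_p = 270 turns

N_p/N_s = V_p/V_s, so N_p = 3123 × 230/2660 = 270.0 ≈ 270 turns.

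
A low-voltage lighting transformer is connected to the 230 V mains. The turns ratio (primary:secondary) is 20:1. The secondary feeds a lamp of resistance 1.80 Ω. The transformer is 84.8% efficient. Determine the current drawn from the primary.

I_p ≈ 0.377 A

V_s = 230 × 1/20 = 11.500 V.
I_s = V_s/R = 11.500/1.80 = 6.3889 A.
P_out = V_s I_s = 11.500 × 6.3889 = 73.472 W.
P_in = P_out/η = 73.472/0.848 = 86.642 W.
I_p = P_in/V_p = 86.642/230 = 0.377 A.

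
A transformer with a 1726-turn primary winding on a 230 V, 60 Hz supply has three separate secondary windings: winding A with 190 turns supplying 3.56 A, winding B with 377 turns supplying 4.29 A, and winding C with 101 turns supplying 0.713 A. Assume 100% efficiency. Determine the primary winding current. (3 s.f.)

V_A = 230 × 190/1726 = 25.319 V; V_B = 230 × 377/1726 = 50.238 V; V_C = 230 × 101/1726 = 13.459 V.
P_out = V_A I_A + V_B I_B + V_C I_C = 25.319×3.56 + 50.238×4.29 + 13.459×0.713 = 90.134 + 215.52 + 9.5962 = 315.25 W.
Ideal ⇒ P_in = P_out, so I_p = P_out/V_p = 315.25/230 = 1.37 A.

I_p ≈ 1.37 A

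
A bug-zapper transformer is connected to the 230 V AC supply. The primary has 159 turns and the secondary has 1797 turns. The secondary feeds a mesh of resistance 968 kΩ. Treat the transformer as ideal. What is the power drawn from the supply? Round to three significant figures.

V_s = V_p × N_s/N_p = 230 × 1797/159 = 2599.4 V.
I_s = V_s/R = 2599.4/968000 = 0.0026854 A.
I_p = I_s × N_s/N_p = 0.0026854 × 1797/159 = 0.030350 A.
P = V_p I_p = 230 × 0.030350 = 6.98 W.

P ≈ 6.98 W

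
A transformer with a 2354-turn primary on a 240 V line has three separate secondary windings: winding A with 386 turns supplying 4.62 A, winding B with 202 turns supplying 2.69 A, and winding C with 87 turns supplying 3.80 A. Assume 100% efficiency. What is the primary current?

V_A = 240 × 386/2354 = 39.354 V; V_B = 240 × 202/2354 = 20.595 V; V_C = 240 × 87/2354 = 8.8700 V.
P_out = V_A I_A + V_B I_B + V_C I_C = 39.354×4.62 + 20.595×2.69 + 8.8700×3.80 = 181.82 + 55.400 + 33.706 = 270.92 W.
Ideal ⇒ P_in = P_out, so I_p = P_out/V_p = 270.92/240 = 1.13 A.

I_p ≈ 1.13 A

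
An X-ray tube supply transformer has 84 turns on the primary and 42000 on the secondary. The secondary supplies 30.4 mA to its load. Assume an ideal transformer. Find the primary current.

I_p ≈ 15.2 A

For an ideal transformer I_p/I_s = N_s/N_p, so I_p = 0.0304 × 42000/84 = 15.2 A.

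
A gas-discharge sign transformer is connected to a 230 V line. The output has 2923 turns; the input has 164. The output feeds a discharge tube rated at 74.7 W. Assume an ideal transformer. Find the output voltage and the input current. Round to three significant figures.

V_out ≈ 4100 V, I_in ≈ 0.325 A

V_out = V_in × N_out/N_in = 230 × 2923/164 = 4099.3 V.
I_out = P/V_out = 74.7/4099.3 = 0.018222 A.
I_in = I_out × N_out/N_in = 0.018222 × 2923/164 = 0.325 A.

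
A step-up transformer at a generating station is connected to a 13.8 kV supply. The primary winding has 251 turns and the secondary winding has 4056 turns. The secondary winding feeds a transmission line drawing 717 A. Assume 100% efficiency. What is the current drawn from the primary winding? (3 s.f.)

I_p ≈ 11600 A

For an ideal transformer I_p N_p = I_s N_s, so I_p = 717 × 4056/251 = 11600 A.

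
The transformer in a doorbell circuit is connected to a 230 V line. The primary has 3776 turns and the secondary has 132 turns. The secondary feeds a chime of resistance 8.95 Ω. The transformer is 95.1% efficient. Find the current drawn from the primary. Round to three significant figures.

I_p ≈ 0.0330 A

V_s = 230 × 132/3776 = 8.0403 V.
I_s = V_s/R = 8.0403/8.95 = 0.89835 A.
P_out = V_s I_s = 8.0403 × 0.89835 = 7.2230 W.
P_in = P_out/η = 7.2230/0.951 = 7.5951 W.
I_p = P_in/V_p = 7.5951/230 = 0.0330 A.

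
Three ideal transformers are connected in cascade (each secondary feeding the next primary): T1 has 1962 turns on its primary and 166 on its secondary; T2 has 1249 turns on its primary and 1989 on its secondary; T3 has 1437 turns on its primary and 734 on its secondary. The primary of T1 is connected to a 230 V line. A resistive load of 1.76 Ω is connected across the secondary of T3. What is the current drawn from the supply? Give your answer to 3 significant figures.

I_supply ≈ 0.619 A

Secondary of T1: V = 230.00 × 166/1962 = 19.460 V.
Secondary of T2: V = 19.460 × 1989/1249 = 30.989 V.
Secondary of T3: V = 30.989 × 734/1437 = 15.829 V.
I_load = 15.829/1.76 = 8.9936 A, so P_out = 15.829 × 8.9936 = 142.36 W.
All ideal ⇒ P_in = P_out, so I_supply = 142.36/230 = 0.619 A.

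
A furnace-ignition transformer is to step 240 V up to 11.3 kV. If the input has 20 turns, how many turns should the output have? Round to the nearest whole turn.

N_out/N_in = V_out/V_in, so N_out = 20 × 11300/240 = 941.7 ≈ 942 turns.

N_out = 942 turns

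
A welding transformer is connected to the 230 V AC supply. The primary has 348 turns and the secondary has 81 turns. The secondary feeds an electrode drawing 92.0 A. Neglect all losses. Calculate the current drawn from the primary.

For an ideal transformer I_p N_p = I_s N_s, so I_p = 92.0 × 81/348 = 21.4 A.

I_p ≈ 21.4 A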